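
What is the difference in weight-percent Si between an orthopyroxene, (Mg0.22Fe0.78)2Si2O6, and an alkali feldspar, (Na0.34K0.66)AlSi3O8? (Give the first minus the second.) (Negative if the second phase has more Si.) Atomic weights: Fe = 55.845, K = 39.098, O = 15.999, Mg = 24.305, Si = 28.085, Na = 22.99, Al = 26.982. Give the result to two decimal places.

-8.41 percentage points

M((Mg0.22Fe0.78)2Si2O6) = 249.976 g/mol, so wt% Si = 56.170/249.976 × 100 = 22.47%.
M((Na0.34K0.66)AlSi3O8) = 272.850 g/mol, so wt% Si = 84.255/272.850 × 100 = 30.88%.
22.47 − 30.88 = -8.41 pp.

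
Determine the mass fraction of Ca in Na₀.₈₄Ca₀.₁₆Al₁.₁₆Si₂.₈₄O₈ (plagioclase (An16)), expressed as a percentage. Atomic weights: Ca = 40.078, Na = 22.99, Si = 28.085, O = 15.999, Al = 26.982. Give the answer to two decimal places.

2.42 mass %

Molar mass of Na₀.₈₄Ca₀.₁₆Al₁.₁₆Si₂.₈₄O₈: 0.84×22.99 + 0.16×40.078 + 1.16×26.982 + 2.84×28.085 + 8×15.999 = 264.777 g/mol.
Mass of Ca per formula unit: 0.16 × 40.078 = 6.412 g.
Weight fraction Ca = 6.412 / 264.777 = 0.0242.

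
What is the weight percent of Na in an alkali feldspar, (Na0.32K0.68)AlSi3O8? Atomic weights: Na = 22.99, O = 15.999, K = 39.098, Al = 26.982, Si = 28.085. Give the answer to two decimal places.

Formula mass = 0.32·22.99 + 0.68·39.098 + 1·26.982 + 3·28.085 + 8·15.999 = 273.172 g/mol, of which 7.357 g is Na.
So Na makes up 7.357/273.172 = 0.0269 of the mass, i.e. 2.69%.

2.69 wt%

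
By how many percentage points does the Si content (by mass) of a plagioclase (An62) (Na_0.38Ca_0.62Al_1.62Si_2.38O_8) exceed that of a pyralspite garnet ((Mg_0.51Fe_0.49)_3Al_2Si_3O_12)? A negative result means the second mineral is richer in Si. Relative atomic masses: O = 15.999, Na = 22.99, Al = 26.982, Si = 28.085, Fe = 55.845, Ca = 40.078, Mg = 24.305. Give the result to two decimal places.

5.82 percentage points

M(Na_0.38Ca_0.62Al_1.62Si_2.38O_8) = 272.130 g/mol, so wt% Si = 66.842/272.130 × 100 = 24.56%.
M((Mg_0.51Fe_0.49)_3Al_2Si_3O_12) = 449.486 g/mol, so wt% Si = 84.255/449.486 × 100 = 18.74%.
24.56 − 18.74 = 5.82 pp.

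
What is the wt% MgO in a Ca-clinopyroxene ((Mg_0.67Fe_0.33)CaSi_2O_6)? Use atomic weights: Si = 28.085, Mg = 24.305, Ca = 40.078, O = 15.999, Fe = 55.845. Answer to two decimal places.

M((Mg_0.67Fe_0.33)CaSi_2O_6) = 226.955 g/mol; M(MgO) = 40.304 g/mol.
Moles MgO per formula unit = 0.67 Mg ÷ 1 = 0.6700.
MgO fraction = (0.6700 × 40.304) / 226.955 = 27.004/226.955 = 0.1190.

11.90 wt%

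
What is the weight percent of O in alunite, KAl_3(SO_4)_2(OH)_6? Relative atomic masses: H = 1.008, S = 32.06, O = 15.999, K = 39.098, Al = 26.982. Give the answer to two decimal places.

M(KAl_3(SO_4)_2(OH)_6) = 414.198 g/mol.
O contributes 14 × 15.999 = 223.986 g per mole.
223.986/414.198 = 0.5408 → 54.08%.

54.08 weight percent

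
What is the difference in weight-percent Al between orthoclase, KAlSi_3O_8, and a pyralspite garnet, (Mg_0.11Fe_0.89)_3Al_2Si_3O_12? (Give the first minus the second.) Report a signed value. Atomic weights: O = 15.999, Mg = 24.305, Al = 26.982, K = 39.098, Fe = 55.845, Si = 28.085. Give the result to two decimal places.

-1.38 percentage points

First mineral: 26.982 g Al in 278.327 g formula = 9.69 wt% Al.
Second mineral: 53.964 g Al in 487.334 g formula = 11.07 wt% Al.
9.69% − 11.07% gives a difference of -1.38 percentage points.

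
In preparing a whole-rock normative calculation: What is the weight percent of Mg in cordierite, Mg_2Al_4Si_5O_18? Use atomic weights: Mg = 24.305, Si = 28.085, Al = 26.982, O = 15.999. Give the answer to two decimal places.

8.31 weight percent

Formula mass = 2·24.305 + 4·26.982 + 5·28.085 + 18·15.999 = 584.945 g/mol, of which 48.610 g is Mg.
So Mg makes up 48.610/584.945 = 0.0831 of the mass, i.e. 8.31%.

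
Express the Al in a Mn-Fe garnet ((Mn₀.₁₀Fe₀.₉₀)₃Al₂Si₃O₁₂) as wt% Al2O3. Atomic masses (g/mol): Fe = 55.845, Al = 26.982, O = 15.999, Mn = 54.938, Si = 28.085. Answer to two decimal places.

20.50 wt%

Molar mass of (Mn₀.₁₀Fe₀.₉₀)₃Al₂Si₃O₁₂ = 0.30·54.938 + 2.70·55.845 + 2·26.982 + 3·28.085 + 12·15.999 = 497.470 g/mol.
Each formula unit contains 2 Al, equivalent to 2/2 = 1.0000 mol Al2O3.
M(Al2O3) = 2×26.982 + 3×15.999 = 101.961 g/mol.
Mass of Al2O3 per formula unit = 1.0000 × 101.961 = 101.961 g.
Al2O3 wt% = 101.961 / 497.470 × 100 = 20.50%.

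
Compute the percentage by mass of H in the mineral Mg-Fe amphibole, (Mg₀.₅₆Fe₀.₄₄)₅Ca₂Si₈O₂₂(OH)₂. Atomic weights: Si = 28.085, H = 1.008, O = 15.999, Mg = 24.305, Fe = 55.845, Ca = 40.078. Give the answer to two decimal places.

Molar mass of (Mg₀.₅₆Fe₀.₄₄)₅Ca₂Si₈O₂₂(OH)₂: 2.80×24.305 + 2.20×55.845 + 2×40.078 + 8×28.085 + 24×15.999 + 2×1.008 = 881.741 g/mol.
Mass of H per formula unit: 2 × 1.008 = 2.016 g.
Weight fraction H = 2.016 / 881.741 = 0.0023.

0.23 weight percent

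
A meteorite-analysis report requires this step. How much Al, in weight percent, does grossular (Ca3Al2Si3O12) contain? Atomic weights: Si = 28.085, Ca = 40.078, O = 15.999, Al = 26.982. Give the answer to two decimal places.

Formula mass = 3×40.078 + 2×26.982 + 3×28.085 + 12×15.999 = 450.441 g/mol, of which 53.964 g is Al.
So Al makes up 53.964/450.441 = 0.1198 of the mass, i.e. 11.98%.

11.98 weight percent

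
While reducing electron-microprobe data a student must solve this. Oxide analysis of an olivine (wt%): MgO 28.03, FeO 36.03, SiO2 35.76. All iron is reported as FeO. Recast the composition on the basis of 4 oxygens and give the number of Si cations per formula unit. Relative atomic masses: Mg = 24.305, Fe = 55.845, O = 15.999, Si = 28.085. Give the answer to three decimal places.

MgO (M=40.304): mol = 0.69546; Mg = 0.69546, O = 0.69546.
FeO (M=71.844): mol = 0.50150; Fe = 0.50150, O = 0.50150.
SiO2 (M=60.083): mol = 0.59518; Si = 0.59518, O = 1.19036.
ΣO = 2.38732; factor = 4/ΣO = 1.67552.
Si apfu = 0.59518 × 1.67552 = 0.997.

0.997 Si apfu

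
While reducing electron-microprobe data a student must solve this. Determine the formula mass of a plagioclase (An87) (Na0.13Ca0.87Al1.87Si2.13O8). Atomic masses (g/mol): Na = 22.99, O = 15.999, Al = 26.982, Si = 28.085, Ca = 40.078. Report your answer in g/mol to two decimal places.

M = 0.13*22.99 + 0.87*40.078 + 1.87*26.982 + 2.13*28.085 + 8*15.999

276.13 g/mol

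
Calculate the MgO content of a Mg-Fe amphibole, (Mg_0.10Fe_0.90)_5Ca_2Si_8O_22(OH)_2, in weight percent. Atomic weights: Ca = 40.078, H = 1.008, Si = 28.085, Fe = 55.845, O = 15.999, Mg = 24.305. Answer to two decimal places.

Molar mass of (Mg_0.10Fe_0.90)_5Ca_2Si_8O_22(OH)_2 = 0.50*24.305 + 4.50*55.845 + 2*40.078 + 8*28.085 + 24*15.999 + 2*1.008 = 954.283 g/mol.
Each formula unit contains 0.50 Mg, equivalent to 0.50/1 = 0.5000 mol MgO.
M(MgO) = 1×24.305 + 1×15.999 = 40.304 g/mol.
Mass of MgO per formula unit = 0.5000 × 40.304 = 20.152 g.
MgO wt% = 20.152 / 954.283 × 100 = 2.11%.

2.11 wt%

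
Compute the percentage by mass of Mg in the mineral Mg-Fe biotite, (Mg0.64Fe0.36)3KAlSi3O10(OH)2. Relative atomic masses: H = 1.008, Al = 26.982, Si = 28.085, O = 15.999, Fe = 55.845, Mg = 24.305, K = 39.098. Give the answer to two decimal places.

10.34 wt%

M((Mg0.64Fe0.36)3KAlSi3O10(OH)2) = 451.317 g/mol.
Mg contributes 1.92 × 24.305 = 46.666 g per mole.
46.666/451.317 = 0.1034 → 10.34%.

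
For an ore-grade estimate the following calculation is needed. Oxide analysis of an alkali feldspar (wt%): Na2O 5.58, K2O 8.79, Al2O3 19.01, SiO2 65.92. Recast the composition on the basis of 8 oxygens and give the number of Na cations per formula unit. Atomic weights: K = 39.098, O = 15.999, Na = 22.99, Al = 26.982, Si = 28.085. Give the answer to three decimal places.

5.58 wt% Na2O ÷ 61.979 g/mol = 0.09003 mol, giving 0.18006 Na and 0.09003 O.
8.79 wt% K2O ÷ 94.195 g/mol = 0.09332 mol, giving 0.18664 K and 0.09332 O.
19.01 wt% Al2O3 ÷ 101.961 g/mol = 0.18644 mol, giving 0.37288 Al and 0.55932 O.
65.92 wt% SiO2 ÷ 60.083 g/mol = 1.09715 mol, giving 1.09715 Si and 2.19430 O.
Oxygen sums to 2.93697; scaling by 8/2.93697 = 2.72390 puts the formula on 8 O.
Na: 0.18006 × 2.72390 = 0.490 atoms per formula unit.

0.490 Na apfu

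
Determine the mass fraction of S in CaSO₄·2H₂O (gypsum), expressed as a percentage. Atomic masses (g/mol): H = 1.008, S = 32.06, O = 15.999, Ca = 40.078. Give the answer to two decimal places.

Formula mass = 1*40.078 + 1*32.06 + 6*15.999 + 4*1.008 = 172.164 g/mol, of which 32.060 g is S.
So S makes up 32.060/172.164 = 0.1862 of the mass, i.e. 18.62%.

18.62 weight percent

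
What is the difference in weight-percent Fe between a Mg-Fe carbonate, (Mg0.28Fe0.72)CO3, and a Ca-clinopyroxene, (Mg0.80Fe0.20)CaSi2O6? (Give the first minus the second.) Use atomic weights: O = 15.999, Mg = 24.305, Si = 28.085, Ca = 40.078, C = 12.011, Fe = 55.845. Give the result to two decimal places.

32.56 percentage points

Fe in (Mg0.28Fe0.72)CO3: molar mass 107.022 g/mol; 0.72×55.845 = 40.208 g → 37.57 wt%.
Fe in (Mg0.80Fe0.20)CaSi2O6: molar mass 222.855 g/mol; 0.20×55.845 = 11.169 g → 5.01 wt%.
Difference = 37.57 − 5.01 = 32.56 percentage points.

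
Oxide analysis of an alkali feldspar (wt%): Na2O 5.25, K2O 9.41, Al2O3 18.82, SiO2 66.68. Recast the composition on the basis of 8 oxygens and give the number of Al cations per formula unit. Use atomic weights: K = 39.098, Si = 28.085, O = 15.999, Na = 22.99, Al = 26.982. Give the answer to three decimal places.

Na2O: 5.25/61.979 = 0.08471 mol → 0.16942 mol Na, 0.08471 mol O.
K2O: 9.41/94.195 = 0.09990 mol → 0.19980 mol K, 0.09990 mol O.
Al2O3: 18.82/101.961 = 0.18458 mol → 0.36916 mol Al, 0.55374 mol O.
SiO2: 66.68/60.083 = 1.10980 mol → 1.10980 mol Si, 2.21960 mol O.
Total oxygen = 2.95795 mol. Normalization factor = 8/2.95795 = 2.70458.
Al per 8 O = 0.36916 × 2.70458 = 0.998.

0.998 Al apfu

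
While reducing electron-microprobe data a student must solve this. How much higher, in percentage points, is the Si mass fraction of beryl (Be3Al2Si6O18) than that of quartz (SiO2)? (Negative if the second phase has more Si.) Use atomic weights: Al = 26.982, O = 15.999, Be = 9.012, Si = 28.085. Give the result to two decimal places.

-15.39 percentage points

M(Be3Al2Si6O18) = 537.492 g/mol, so wt% Si = 168.510/537.492 × 100 = 31.35%.
M(SiO2) = 60.083 g/mol, so wt% Si = 28.085/60.083 × 100 = 46.74%.
31.35 − 46.74 = -15.39 pp.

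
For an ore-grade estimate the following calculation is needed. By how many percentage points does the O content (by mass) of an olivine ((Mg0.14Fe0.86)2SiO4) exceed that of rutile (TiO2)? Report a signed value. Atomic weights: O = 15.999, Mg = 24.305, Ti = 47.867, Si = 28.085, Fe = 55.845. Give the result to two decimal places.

M((Mg0.14Fe0.86)2SiO4) = 194.940 g/mol, so wt% O = 63.996/194.940 × 100 = 32.83%.
M(TiO2) = 79.865 g/mol, so wt% O = 31.998/79.865 × 100 = 40.07%.
32.83 − 40.07 = -7.24 pp.

-7.24 percentage points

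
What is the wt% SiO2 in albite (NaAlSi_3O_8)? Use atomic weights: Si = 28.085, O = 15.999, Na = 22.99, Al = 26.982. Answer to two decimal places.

M(NaAlSi_3O_8) = 262.219 g/mol; M(SiO2) = 60.083 g/mol.
Moles SiO2 per formula unit = 3 Si ÷ 1 = 3.0000.
SiO2 fraction = (3.0000 × 60.083) / 262.219 = 180.249/262.219 = 0.6874.

68.74 wt%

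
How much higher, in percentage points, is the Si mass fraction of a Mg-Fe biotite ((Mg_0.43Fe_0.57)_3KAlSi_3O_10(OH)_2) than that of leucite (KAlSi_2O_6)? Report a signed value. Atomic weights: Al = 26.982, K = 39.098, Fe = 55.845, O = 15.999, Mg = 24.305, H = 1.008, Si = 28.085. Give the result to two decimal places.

-7.86 percentage points

M((Mg_0.43Fe_0.57)_3KAlSi_3O_10(OH)_2) = 471.187 g/mol, so wt% Si = 84.255/471.187 × 100 = 17.88%.
M(KAlSi_2O_6) = 218.244 g/mol, so wt% Si = 56.170/218.244 × 100 = 25.74%.
17.88 − 25.74 = -7.86 pp.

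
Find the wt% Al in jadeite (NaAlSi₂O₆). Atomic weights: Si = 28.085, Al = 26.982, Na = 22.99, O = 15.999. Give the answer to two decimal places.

13.35 wt%

Molar mass of NaAlSi₂O₆: 1*22.99 + 1*26.982 + 2*28.085 + 6*15.999 = 202.136 g/mol.
Mass of Al per formula unit: 1 × 26.982 = 26.982 g.
Weight fraction Al = 26.982 / 202.136 = 0.1335.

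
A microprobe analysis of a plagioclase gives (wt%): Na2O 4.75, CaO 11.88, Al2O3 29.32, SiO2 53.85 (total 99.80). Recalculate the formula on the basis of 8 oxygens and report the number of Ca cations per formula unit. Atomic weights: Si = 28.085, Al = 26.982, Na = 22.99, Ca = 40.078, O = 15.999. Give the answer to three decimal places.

0.576 Ca apfu

Na2O: 4.75/61.979 = 0.07664 mol → 0.15328 mol Na, 0.07664 mol O.
CaO: 11.88/56.077 = 0.21185 mol → 0.21185 mol Ca, 0.21185 mol O.
Al2O3: 29.32/101.961 = 0.28756 mol → 0.57512 mol Al, 0.86268 mol O.
SiO2: 53.85/60.083 = 0.89626 mol → 0.89626 mol Si, 1.79252 mol O.
Total oxygen = 2.94369 mol. Normalization factor = 8/2.94369 = 2.71768.
Ca per 8 O = 0.21185 × 2.71768 = 0.576.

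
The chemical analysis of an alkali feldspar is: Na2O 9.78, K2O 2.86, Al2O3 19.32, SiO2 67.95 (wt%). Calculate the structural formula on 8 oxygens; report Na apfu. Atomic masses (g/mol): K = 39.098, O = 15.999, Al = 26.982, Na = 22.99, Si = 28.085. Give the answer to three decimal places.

Na2O: 9.78/61.979 = 0.15780 mol → 0.31560 mol Na, 0.15780 mol O.
K2O: 2.86/94.195 = 0.03036 mol → 0.06072 mol K, 0.03036 mol O.
Al2O3: 19.32/101.961 = 0.18948 mol → 0.37896 mol Al, 0.56844 mol O.
SiO2: 67.95/60.083 = 1.13094 mol → 1.13094 mol Si, 2.26188 mol O.
Total oxygen = 3.01848 mol. Normalization factor = 8/3.01848 = 2.65034.
Na per 8 O = 0.31560 × 2.65034 = 0.836.

0.836 Na apfu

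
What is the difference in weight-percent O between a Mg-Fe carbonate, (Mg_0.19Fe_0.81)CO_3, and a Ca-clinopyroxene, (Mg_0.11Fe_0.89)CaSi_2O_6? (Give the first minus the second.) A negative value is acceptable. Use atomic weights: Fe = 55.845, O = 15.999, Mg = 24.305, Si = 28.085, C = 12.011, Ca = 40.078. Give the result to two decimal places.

4.45 percentage points

O in (Mg_0.19Fe_0.81)CO_3: molar mass 109.860 g/mol; 3×15.999 = 47.997 g → 43.69 wt%.
O in (Mg_0.11Fe_0.89)CaSi_2O_6: molar mass 244.618 g/mol; 6×15.999 = 95.994 g → 39.24 wt%.
Difference = 43.69 − 39.24 = 4.45 percentage points.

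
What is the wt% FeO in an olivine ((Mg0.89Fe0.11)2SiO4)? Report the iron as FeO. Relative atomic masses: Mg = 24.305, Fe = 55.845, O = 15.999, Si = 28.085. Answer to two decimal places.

M((Mg0.89Fe0.11)2SiO4) = 147.630 g/mol; M(FeO) = 71.844 g/mol.
Moles FeO per formula unit = 0.22 Fe ÷ 1 = 0.2200.
FeO fraction = (0.2200 × 71.844) / 147.630 = 15.806/147.630 = 0.1071.

10.71 wt%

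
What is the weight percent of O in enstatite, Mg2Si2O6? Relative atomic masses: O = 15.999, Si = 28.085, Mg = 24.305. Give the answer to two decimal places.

Molar mass of Mg2Si2O6: 2·24.305 + 2·28.085 + 6·15.999 = 200.774 g/mol.
Mass of O per formula unit: 6 × 15.999 = 95.994 g.
Weight fraction O = 95.994 / 200.774 = 0.4781.

47.81 weight percent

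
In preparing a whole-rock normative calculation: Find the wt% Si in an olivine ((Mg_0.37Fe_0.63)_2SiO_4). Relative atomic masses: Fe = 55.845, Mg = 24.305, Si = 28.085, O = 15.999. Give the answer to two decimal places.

15.57 weight percent

Formula mass = 0.74×24.305 + 1.26×55.845 + 1×28.085 + 4×15.999 = 180.431 g/mol, of which 28.085 g is Si.
So Si makes up 28.085/180.431 = 0.1557 of the mass, i.e. 15.57%.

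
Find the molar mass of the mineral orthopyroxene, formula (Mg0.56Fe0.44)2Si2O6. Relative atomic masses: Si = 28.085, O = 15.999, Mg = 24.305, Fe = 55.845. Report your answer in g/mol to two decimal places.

The formula mass is the sum 1.12·24.305 + 0.88·55.845 + 2·28.085 + 6·15.999.

228.53 g/mol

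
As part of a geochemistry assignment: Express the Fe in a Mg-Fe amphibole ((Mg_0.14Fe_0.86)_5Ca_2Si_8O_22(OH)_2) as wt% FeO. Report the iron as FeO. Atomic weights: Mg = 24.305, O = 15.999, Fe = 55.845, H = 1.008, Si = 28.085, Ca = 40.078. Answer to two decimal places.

32.59 wt%

Molar mass of (Mg_0.14Fe_0.86)_5Ca_2Si_8O_22(OH)_2 = 0.70×24.305 + 4.30×55.845 + 2×40.078 + 8×28.085 + 24×15.999 + 2×1.008 = 947.975 g/mol.
Each formula unit contains 4.30 Fe, equivalent to 4.30/1 = 4.3000 mol FeO.
M(FeO) = 1×55.845 + 1×15.999 = 71.844 g/mol.
Mass of FeO per formula unit = 4.3000 × 71.844 = 308.929 g.
FeO wt% = 308.929 / 947.975 × 100 = 32.59%.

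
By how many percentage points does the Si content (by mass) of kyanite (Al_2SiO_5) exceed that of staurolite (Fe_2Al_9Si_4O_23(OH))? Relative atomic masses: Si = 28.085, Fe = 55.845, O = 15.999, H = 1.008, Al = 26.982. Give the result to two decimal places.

Si in Al_2SiO_5: molar mass 162.044 g/mol; 1×28.085 = 28.085 g → 17.33 wt%.
Si in Fe_2Al_9Si_4O_23(OH): molar mass 851.852 g/mol; 4×28.085 = 112.340 g → 13.19 wt%.
Difference = 17.33 − 13.19 = 4.14 percentage points.

4.14 percentage points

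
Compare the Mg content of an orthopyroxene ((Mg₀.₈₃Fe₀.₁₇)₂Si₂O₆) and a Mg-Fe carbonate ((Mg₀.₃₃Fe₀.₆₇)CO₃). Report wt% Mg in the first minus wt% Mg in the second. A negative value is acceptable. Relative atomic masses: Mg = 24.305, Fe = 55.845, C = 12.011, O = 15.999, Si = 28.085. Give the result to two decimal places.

M((Mg₀.₈₃Fe₀.₁₇)₂Si₂O₆) = 211.498 g/mol, so wt% Mg = 40.346/211.498 × 100 = 19.08%.
M((Mg₀.₃₃Fe₀.₆₇)CO₃) = 105.445 g/mol, so wt% Mg = 8.021/105.445 × 100 = 7.61%.
19.08 − 7.61 = 11.47 pp.

11.47 percentage points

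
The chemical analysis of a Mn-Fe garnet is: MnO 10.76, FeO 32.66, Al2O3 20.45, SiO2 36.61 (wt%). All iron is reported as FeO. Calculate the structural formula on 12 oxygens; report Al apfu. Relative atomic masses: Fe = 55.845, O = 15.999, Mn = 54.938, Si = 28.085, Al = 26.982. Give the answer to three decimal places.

MnO (M=70.937): mol = 0.15168; Mn = 0.15168, O = 0.15168.
FeO (M=71.844): mol = 0.45460; Fe = 0.45460, O = 0.45460.
Al2O3 (M=101.961): mol = 0.20057; Al = 0.40114, O = 0.60171.
SiO2 (M=60.083): mol = 0.60932; Si = 0.60932, O = 1.21864.
ΣO = 2.42663; factor = 12/ΣO = 4.94513.
Al apfu = 0.40114 × 4.94513 = 1.984.

1.984 Al apfu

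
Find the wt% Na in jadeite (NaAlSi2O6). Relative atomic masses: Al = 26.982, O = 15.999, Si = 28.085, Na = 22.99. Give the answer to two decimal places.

Formula mass = 1×22.99 + 1×26.982 + 2×28.085 + 6×15.999 = 202.136 g/mol, of which 22.990 g is Na.
So Na makes up 22.990/202.136 = 0.1137 of the mass, i.e. 11.37%.

11.37 mass %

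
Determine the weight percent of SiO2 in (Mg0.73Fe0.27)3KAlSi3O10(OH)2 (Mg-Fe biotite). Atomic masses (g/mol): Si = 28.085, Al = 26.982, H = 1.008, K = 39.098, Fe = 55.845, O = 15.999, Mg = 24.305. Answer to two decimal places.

40.71 wt%

Formula mass = 442.801 g/mol.
3 Si → 3.0000 mol SiO2 per formula unit; M(SiO2) = 60.083, so SiO2 mass = 180.249 g.
180.249/442.801 × 100 = 40.71 wt%.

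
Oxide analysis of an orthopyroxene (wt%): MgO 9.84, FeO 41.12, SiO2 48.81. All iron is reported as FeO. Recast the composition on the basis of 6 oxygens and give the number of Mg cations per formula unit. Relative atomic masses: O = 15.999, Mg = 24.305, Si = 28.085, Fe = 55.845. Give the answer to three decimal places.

MgO: 9.84/40.304 = 0.24414 mol → 0.24414 mol Mg, 0.24414 mol O.
FeO: 41.12/71.844 = 0.57235 mol → 0.57235 mol Fe, 0.57235 mol O.
SiO2: 48.81/60.083 = 0.81238 mol → 0.81238 mol Si, 1.62476 mol O.
Total oxygen = 2.44125 mol. Normalization factor = 6/2.44125 = 2.45776.
Mg per 6 O = 0.24414 × 2.45776 = 0.600.

0.600 Mg apfu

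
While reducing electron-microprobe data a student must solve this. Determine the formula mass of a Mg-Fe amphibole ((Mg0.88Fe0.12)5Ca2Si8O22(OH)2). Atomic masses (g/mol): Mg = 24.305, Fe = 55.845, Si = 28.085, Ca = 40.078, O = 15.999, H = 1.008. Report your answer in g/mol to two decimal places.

Mg: 4.40 × 24.305 = 106.9420
Fe: 0.60 × 55.845 = 33.5070
Ca: 2 × 40.078 = 80.1560
Si: 8 × 28.085 = 224.6800
O: 24 × 15.999 = 383.9760
H: 2 × 1.008 = 2.0160
Summing the contributions gives the formula mass.

831.28 g/mol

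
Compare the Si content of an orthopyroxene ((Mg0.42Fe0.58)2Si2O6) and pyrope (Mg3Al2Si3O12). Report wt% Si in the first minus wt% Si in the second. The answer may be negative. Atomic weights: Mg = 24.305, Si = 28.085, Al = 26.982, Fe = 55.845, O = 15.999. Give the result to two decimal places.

Si in (Mg0.42Fe0.58)2Si2O6: molar mass 237.360 g/mol; 2×28.085 = 56.170 g → 23.66 wt%.
Si in Mg3Al2Si3O12: molar mass 403.122 g/mol; 3×28.085 = 84.255 g → 20.90 wt%.
Difference = 23.66 − 20.90 = 2.76 percentage points.

2.76 percentage points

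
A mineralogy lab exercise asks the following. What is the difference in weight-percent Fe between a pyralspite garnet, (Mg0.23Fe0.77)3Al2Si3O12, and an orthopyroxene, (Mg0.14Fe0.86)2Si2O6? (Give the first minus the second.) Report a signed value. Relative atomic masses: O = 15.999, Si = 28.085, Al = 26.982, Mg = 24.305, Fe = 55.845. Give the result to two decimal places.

First mineral: 129.002 g Fe in 475.979 g formula = 27.10 wt% Fe.
Second mineral: 96.053 g Fe in 255.023 g formula = 37.66 wt% Fe.
27.10% − 37.66% gives a difference of -10.56 percentage points.

-10.56 percentage points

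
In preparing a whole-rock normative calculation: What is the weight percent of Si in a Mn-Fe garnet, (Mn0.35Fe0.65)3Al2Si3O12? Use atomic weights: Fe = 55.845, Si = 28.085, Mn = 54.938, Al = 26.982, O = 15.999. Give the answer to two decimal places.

16.96 wt%

Molar mass of (Mn0.35Fe0.65)3Al2Si3O12: 1.05×54.938 + 1.95×55.845 + 2×26.982 + 3×28.085 + 12×15.999 = 496.790 g/mol.
Mass of Si per formula unit: 3 × 28.085 = 84.255 g.
Weight fraction Si = 84.255 / 496.790 = 0.1696.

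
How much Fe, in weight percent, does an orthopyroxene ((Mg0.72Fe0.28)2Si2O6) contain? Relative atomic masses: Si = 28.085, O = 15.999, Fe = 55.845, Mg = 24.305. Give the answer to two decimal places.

Formula mass = 1.44×24.305 + 0.56×55.845 + 2×28.085 + 6×15.999 = 218.436 g/mol, of which 31.273 g is Fe.
So Fe makes up 31.273/218.436 = 0.1432 of the mass, i.e. 14.32%.

14.32 weight percent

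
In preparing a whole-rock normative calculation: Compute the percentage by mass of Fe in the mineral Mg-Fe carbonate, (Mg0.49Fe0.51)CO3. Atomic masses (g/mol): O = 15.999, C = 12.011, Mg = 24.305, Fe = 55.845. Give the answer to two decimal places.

28.37 wt%

Molar mass of (Mg0.49Fe0.51)CO3: 0.49·24.305 + 0.51·55.845 + 1·12.011 + 3·15.999 = 100.398 g/mol.
Mass of Fe per formula unit: 0.51 × 55.845 = 28.481 g.
Weight fraction Fe = 28.481 / 100.398 = 0.2837.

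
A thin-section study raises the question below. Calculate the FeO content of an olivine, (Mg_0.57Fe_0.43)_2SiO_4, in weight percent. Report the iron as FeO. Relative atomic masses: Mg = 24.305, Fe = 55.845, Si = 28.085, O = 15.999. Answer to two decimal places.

36.82 wt%

Molar mass of (Mg_0.57Fe_0.43)_2SiO_4 = 1.14*24.305 + 0.86*55.845 + 1*28.085 + 4*15.999 = 167.815 g/mol.
Each formula unit contains 0.86 Fe, equivalent to 0.86/1 = 0.8600 mol FeO.
M(FeO) = 1×55.845 + 1×15.999 = 71.844 g/mol.
Mass of FeO per formula unit = 0.8600 × 71.844 = 61.786 g.
FeO wt% = 61.786 / 167.815 × 100 = 36.82%.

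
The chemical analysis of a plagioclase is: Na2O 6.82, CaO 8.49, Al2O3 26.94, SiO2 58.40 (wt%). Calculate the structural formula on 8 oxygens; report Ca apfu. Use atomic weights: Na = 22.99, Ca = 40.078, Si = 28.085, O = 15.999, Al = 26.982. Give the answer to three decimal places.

Na2O (M=61.979): mol = 0.11004; Na = 0.22008, O = 0.11004.
CaO (M=56.077): mol = 0.15140; Ca = 0.15140, O = 0.15140.
Al2O3 (M=101.961): mol = 0.26422; Al = 0.52844, O = 0.79266.
SiO2 (M=60.083): mol = 0.97199; Si = 0.97199, O = 1.94398.
ΣO = 2.99808; factor = 8/ΣO = 2.66837.
Ca apfu = 0.15140 × 2.66837 = 0.404.

0.404 Ca apfu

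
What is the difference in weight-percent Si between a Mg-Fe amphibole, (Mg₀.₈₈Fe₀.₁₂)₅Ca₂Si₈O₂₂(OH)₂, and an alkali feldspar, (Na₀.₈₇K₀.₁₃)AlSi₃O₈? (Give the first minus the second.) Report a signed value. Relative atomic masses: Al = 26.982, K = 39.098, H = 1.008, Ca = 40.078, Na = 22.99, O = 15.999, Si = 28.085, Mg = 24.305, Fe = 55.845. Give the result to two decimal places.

-4.85 percentage points

First mineral: 224.680 g Si in 831.277 g formula = 27.03 wt% Si.
Second mineral: 84.255 g Si in 264.313 g formula = 31.88 wt% Si.
27.03% − 31.88% gives a difference of -4.85 percentage points.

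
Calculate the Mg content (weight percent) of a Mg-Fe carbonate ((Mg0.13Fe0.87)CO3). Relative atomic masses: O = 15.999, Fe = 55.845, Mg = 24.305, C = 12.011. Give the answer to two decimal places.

2.83 weight percent

M((Mg0.13Fe0.87)CO3) = 111.753 g/mol.
Mg contributes 0.13 × 24.305 = 3.160 g per mole.
3.160/111.753 = 0.0283 → 2.83%.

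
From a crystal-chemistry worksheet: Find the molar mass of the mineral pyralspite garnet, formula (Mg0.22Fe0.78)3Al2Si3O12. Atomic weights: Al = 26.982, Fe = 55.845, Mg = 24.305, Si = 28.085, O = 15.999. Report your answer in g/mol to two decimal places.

The formula mass is the sum 0.66×24.305 + 2.34×55.845 + 2×26.982 + 3×28.085 + 12×15.999.

476.93 g/mol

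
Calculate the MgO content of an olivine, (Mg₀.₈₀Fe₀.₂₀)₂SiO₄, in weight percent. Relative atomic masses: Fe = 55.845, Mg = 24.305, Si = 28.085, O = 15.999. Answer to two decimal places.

42.06 wt%

M((Mg₀.₈₀Fe₀.₂₀)₂SiO₄) = 153.307 g/mol; M(MgO) = 40.304 g/mol.
Moles MgO per formula unit = 1.60 Mg ÷ 1 = 1.6000.
MgO fraction = (1.6000 × 40.304) / 153.307 = 64.486/153.307 = 0.4206.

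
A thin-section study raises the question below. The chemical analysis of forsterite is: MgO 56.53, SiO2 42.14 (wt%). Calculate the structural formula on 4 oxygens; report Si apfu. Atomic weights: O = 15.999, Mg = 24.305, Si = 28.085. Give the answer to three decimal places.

1.000 Si apfu

MgO (M=40.304): mol = 1.40259; Mg = 1.40259, O = 1.40259.
SiO2 (M=60.083): mol = 0.70136; Si = 0.70136, O = 1.40272.
ΣO = 2.80531; factor = 4/ΣO = 1.42587.
Si apfu = 0.70136 × 1.42587 = 1.000.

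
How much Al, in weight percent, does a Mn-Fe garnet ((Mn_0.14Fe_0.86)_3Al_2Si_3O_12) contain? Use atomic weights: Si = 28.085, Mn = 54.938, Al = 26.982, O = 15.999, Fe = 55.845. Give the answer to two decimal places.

10.85 weight percent

Formula mass = 0.42*54.938 + 2.58*55.845 + 2*26.982 + 3*28.085 + 12*15.999 = 497.361 g/mol, of which 53.964 g is Al.
So Al makes up 53.964/497.361 = 0.1085 of the mass, i.e. 10.85%.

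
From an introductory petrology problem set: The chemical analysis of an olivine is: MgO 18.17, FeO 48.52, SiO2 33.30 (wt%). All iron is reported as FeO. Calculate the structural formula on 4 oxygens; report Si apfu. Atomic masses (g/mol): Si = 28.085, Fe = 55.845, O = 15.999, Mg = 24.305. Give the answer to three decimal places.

MgO (M=40.304): mol = 0.45082; Mg = 0.45082, O = 0.45082.
FeO (M=71.844): mol = 0.67535; Fe = 0.67535, O = 0.67535.
SiO2 (M=60.083): mol = 0.55423; Si = 0.55423, O = 1.10846.
ΣO = 2.23463; factor = 4/ΣO = 1.79001.
Si apfu = 0.55423 × 1.79001 = 0.992.

0.992 Si apfu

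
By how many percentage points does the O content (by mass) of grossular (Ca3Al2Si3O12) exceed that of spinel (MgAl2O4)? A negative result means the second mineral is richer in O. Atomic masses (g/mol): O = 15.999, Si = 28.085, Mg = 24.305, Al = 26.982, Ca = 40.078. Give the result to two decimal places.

-2.36 percentage points

O in Ca3Al2Si3O12: molar mass 450.441 g/mol; 12×15.999 = 191.988 g → 42.62 wt%.
O in MgAl2O4: molar mass 142.265 g/mol; 4×15.999 = 63.996 g → 44.98 wt%.
Difference = 42.62 − 44.98 = -2.36 percentage points.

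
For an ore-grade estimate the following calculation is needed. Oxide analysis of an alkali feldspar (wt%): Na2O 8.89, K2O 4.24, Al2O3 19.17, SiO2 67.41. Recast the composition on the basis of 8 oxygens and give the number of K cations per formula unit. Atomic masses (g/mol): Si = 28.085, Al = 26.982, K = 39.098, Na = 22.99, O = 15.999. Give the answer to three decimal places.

0.240 K apfu

8.89 wt% Na2O ÷ 61.979 g/mol = 0.14344 mol, giving 0.28688 Na and 0.14344 O.
4.24 wt% K2O ÷ 94.195 g/mol = 0.04501 mol, giving 0.09002 K and 0.04501 O.
19.17 wt% Al2O3 ÷ 101.961 g/mol = 0.18801 mol, giving 0.37602 Al and 0.56403 O.
67.41 wt% SiO2 ÷ 60.083 g/mol = 1.12195 mol, giving 1.12195 Si and 2.24390 O.
Oxygen sums to 2.99638; scaling by 8/2.99638 = 2.66989 puts the formula on 8 O.
K: 0.09002 × 2.66989 = 0.240 atoms per formula unit.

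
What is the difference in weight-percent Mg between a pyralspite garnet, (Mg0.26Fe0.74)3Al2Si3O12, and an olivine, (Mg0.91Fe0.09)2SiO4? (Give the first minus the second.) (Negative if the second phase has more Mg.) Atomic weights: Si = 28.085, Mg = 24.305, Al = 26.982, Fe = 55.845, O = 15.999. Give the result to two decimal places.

M((Mg0.26Fe0.74)3Al2Si3O12) = 473.141 g/mol, so wt% Mg = 18.958/473.141 × 100 = 4.01%.
M((Mg0.91Fe0.09)2SiO4) = 146.368 g/mol, so wt% Mg = 44.235/146.368 × 100 = 30.22%.
4.01 − 30.22 = -26.21 pp.

-26.21 percentage points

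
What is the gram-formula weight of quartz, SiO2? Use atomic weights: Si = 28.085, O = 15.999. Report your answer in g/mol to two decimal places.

The formula mass is the sum 1·28.085 + 2·15.999.

60.08 g/mol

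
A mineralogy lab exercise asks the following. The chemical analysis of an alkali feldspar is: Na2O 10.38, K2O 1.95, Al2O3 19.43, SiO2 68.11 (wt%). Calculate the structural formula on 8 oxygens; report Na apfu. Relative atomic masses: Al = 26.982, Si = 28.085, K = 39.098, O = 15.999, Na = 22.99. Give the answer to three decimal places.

Na2O (M=61.979): mol = 0.16748; Na = 0.33496, O = 0.16748.
K2O (M=94.195): mol = 0.02070; K = 0.04140, O = 0.02070.
Al2O3 (M=101.961): mol = 0.19056; Al = 0.38112, O = 0.57168.
SiO2 (M=60.083): mol = 1.13360; Si = 1.13360, O = 2.26720.
ΣO = 3.02706; factor = 8/ΣO = 2.64283.
Na apfu = 0.33496 × 2.64283 = 0.885.

0.885 Na apfu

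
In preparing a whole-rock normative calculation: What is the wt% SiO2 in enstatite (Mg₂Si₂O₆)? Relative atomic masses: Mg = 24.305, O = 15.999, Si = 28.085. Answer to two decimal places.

59.85 wt%

Molar mass of Mg₂Si₂O₆ = 2×24.305 + 2×28.085 + 6×15.999 = 200.774 g/mol.
Each formula unit contains 2 Si, equivalent to 2/1 = 2.0000 mol SiO2.
M(SiO2) = 1×28.085 + 2×15.999 = 60.083 g/mol.
Mass of SiO2 per formula unit = 2.0000 × 60.083 = 120.166 g.
SiO2 wt% = 120.166 / 200.774 × 100 = 59.85%.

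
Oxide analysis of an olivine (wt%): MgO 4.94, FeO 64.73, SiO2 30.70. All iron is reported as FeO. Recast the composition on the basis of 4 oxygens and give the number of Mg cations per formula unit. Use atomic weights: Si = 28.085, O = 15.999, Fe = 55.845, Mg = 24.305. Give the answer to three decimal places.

MgO (M=40.304): mol = 0.12257; Mg = 0.12257, O = 0.12257.
FeO (M=71.844): mol = 0.90098; Fe = 0.90098, O = 0.90098.
SiO2 (M=60.083): mol = 0.51096; Si = 0.51096, O = 1.02192.
ΣO = 2.04547; factor = 4/ΣO = 1.95554.
Mg apfu = 0.12257 × 1.95554 = 0.240.

0.240 Mg apfu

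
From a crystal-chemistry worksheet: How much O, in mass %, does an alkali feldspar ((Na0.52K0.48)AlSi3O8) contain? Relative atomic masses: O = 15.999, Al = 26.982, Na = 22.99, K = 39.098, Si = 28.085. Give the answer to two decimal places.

Molar mass of (Na0.52K0.48)AlSi3O8: 0.52*22.99 + 0.48*39.098 + 1*26.982 + 3*28.085 + 8*15.999 = 269.951 g/mol.
Mass of O per formula unit: 8 × 15.999 = 127.992 g.
Weight fraction O = 127.992 / 269.951 = 0.4741.

47.41 mass %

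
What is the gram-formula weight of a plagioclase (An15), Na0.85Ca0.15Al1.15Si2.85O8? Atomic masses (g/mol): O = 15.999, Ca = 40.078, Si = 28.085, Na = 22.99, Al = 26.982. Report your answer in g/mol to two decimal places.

264.62 g/mol

M = 0.85*22.99 + 0.15*40.078 + 1.15*26.982 + 2.85*28.085 + 8*15.999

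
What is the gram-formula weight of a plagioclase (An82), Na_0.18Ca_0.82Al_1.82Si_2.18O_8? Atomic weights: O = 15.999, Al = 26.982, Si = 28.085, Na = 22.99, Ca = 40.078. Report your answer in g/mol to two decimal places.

275.33 g/mol

Na: 0.18 × 22.99 = 4.1382
Ca: 0.82 × 40.078 = 32.8640
Al: 1.82 × 26.982 = 49.1072
Si: 2.18 × 28.085 = 61.2253
O: 8 × 15.999 = 127.9920
Summing the contributions gives the formula mass.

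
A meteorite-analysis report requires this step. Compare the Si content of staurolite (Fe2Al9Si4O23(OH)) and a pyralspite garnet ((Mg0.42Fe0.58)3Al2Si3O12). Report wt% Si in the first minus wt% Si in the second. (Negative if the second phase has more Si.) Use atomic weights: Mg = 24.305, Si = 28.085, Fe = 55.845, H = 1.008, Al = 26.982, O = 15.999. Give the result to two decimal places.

First mineral: 112.340 g Si in 851.852 g formula = 13.19 wt% Si.
Second mineral: 84.255 g Si in 458.002 g formula = 18.40 wt% Si.
13.19% − 18.40% gives a difference of -5.21 percentage points.

-5.21 percentage points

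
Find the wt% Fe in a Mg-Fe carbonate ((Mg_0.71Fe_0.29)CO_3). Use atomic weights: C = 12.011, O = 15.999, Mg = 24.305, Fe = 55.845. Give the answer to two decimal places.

Formula mass = 0.71·24.305 + 0.29·55.845 + 1·12.011 + 3·15.999 = 93.460 g/mol, of which 16.195 g is Fe.
So Fe makes up 16.195/93.460 = 0.1733 of the mass, i.e. 17.33%.

17.33 weight percent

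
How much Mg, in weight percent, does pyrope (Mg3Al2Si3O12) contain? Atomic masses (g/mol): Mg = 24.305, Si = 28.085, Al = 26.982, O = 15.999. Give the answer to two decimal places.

M(Mg3Al2Si3O12) = 403.122 g/mol.
Mg contributes 3 × 24.305 = 72.915 g per mole.
72.915/403.122 = 0.1809 → 18.09%.

18.09 weight percent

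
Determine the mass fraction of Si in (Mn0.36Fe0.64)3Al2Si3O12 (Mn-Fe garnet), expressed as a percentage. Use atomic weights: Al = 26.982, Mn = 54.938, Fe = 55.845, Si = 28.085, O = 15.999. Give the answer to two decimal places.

16.96 mass %

M((Mn0.36Fe0.64)3Al2Si3O12) = 496.762 g/mol.
Si contributes 3 × 28.085 = 84.255 g per mole.
84.255/496.762 = 0.1696 → 16.96%.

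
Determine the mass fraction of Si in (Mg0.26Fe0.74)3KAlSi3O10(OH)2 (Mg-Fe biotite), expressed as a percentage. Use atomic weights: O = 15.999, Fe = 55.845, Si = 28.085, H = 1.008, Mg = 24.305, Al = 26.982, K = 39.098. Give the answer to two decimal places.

Molar mass of (Mg0.26Fe0.74)3KAlSi3O10(OH)2: 0.78×24.305 + 2.22×55.845 + 1×39.098 + 1×26.982 + 3×28.085 + 12×15.999 + 2×1.008 = 487.273 g/mol.
Mass of Si per formula unit: 3 × 28.085 = 84.255 g.
Weight fraction Si = 84.255 / 487.273 = 0.1729.

17.29 wt%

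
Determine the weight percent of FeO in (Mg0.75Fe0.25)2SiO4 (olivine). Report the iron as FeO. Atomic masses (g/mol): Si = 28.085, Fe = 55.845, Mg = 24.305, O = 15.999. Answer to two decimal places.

22.96 wt%

Molar mass of (Mg0.75Fe0.25)2SiO4 = 1.50×24.305 + 0.50×55.845 + 1×28.085 + 4×15.999 = 156.461 g/mol.
Each formula unit contains 0.50 Fe, equivalent to 0.50/1 = 0.5000 mol FeO.
M(FeO) = 1×55.845 + 1×15.999 = 71.844 g/mol.
Mass of FeO per formula unit = 0.5000 × 71.844 = 35.922 g.
FeO wt% = 35.922 / 156.461 × 100 = 22.96%.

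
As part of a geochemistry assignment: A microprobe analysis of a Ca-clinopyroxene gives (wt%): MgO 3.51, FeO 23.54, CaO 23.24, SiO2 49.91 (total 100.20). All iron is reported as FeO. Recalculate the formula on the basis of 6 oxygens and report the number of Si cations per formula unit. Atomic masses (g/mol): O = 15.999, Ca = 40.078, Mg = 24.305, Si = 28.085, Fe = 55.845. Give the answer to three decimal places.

2.001 Si apfu

MgO: 3.51/40.304 = 0.08709 mol → 0.08709 mol Mg, 0.08709 mol O.
FeO: 23.54/71.844 = 0.32765 mol → 0.32765 mol Fe, 0.32765 mol O.
CaO: 23.24/56.077 = 0.41443 mol → 0.41443 mol Ca, 0.41443 mol O.
SiO2: 49.91/60.083 = 0.83068 mol → 0.83068 mol Si, 1.66136 mol O.
Total oxygen = 2.49053 mol. Normalization factor = 6/2.49053 = 2.40913.
Si per 6 O = 0.83068 × 2.40913 = 2.001.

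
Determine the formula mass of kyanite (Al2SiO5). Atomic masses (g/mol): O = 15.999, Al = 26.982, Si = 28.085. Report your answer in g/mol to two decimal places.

The formula mass is the sum 2·26.982 + 1·28.085 + 5·15.999.

162.04 g/mol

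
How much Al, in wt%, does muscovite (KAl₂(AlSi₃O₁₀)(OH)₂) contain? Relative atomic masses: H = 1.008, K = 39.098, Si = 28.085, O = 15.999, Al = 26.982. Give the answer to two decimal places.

Molar mass of KAl₂(AlSi₃O₁₀)(OH)₂: 1·39.098 + 3·26.982 + 3·28.085 + 12·15.999 + 2·1.008 = 398.303 g/mol.
Mass of Al per formula unit: 3 × 26.982 = 80.946 g.
Weight fraction Al = 80.946 / 398.303 = 0.2032.

20.32 wt%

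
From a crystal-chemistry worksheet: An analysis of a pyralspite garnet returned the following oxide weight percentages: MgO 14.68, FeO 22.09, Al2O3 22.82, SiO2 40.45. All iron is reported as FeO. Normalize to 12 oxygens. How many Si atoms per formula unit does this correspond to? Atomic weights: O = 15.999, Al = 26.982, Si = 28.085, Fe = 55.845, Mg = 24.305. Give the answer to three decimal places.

3.004 Si apfu

14.68 wt% MgO ÷ 40.304 g/mol = 0.36423 mol, giving 0.36423 Mg and 0.36423 O.
22.09 wt% FeO ÷ 71.844 g/mol = 0.30747 mol, giving 0.30747 Fe and 0.30747 O.
22.82 wt% Al2O3 ÷ 101.961 g/mol = 0.22381 mol, giving 0.44762 Al and 0.67143 O.
40.45 wt% SiO2 ÷ 60.083 g/mol = 0.67324 mol, giving 0.67324 Si and 1.34648 O.
Oxygen sums to 2.68961; scaling by 12/2.68961 = 4.46161 puts the formula on 12 O.
Si: 0.67324 × 4.46161 = 3.004 atoms per formula unit.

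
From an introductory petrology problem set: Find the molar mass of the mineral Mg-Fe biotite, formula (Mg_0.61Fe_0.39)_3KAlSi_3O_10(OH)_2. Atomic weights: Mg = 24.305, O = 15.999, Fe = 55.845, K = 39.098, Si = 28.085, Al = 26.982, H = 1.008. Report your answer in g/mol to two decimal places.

454.16 g/mol

The formula mass is the sum 1.83(24.305) + 1.17(55.845) + 1(39.098) + 1(26.982) + 3(28.085) + 12(15.999) + 2(1.008).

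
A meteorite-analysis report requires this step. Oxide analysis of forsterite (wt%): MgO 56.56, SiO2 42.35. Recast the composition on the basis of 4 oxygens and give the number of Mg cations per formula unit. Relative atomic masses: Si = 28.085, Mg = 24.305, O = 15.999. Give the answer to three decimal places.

1.995 Mg apfu

MgO (M=40.304): mol = 1.40333; Mg = 1.40333, O = 1.40333.
SiO2 (M=60.083): mol = 0.70486; Si = 0.70486, O = 1.40972.
ΣO = 2.81305; factor = 4/ΣO = 1.42194.
Mg apfu = 1.40333 × 1.42194 = 1.995.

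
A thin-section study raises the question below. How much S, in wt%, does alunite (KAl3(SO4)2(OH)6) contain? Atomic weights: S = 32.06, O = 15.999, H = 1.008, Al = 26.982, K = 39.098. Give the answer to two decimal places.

15.48 wt%

M(KAl3(SO4)2(OH)6) = 414.198 g/mol.
S contributes 2 × 32.06 = 64.120 g per mole.
64.120/414.198 = 0.1548 → 15.48%.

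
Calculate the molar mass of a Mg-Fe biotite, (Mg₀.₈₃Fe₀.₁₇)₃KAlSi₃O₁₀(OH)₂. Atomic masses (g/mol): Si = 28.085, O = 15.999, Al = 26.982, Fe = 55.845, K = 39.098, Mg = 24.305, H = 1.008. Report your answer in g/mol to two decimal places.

The formula mass is the sum 2.49·24.305 + 0.51·55.845 + 1·39.098 + 1·26.982 + 3·28.085 + 12·15.999 + 2·1.008.

433.34 g/mol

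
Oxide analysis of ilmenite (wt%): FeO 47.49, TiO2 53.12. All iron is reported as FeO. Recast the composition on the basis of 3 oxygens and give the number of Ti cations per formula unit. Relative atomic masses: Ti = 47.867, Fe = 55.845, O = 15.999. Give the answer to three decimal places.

1.002 Ti apfu

47.49 wt% FeO ÷ 71.844 g/mol = 0.66102 mol, giving 0.66102 Fe and 0.66102 O.
53.12 wt% TiO2 ÷ 79.865 g/mol = 0.66512 mol, giving 0.66512 Ti and 1.33024 O.
Oxygen sums to 1.99126; scaling by 3/1.99126 = 1.50658 puts the formula on 3 O.
Ti: 0.66512 × 1.50658 = 1.002 atoms per formula unit.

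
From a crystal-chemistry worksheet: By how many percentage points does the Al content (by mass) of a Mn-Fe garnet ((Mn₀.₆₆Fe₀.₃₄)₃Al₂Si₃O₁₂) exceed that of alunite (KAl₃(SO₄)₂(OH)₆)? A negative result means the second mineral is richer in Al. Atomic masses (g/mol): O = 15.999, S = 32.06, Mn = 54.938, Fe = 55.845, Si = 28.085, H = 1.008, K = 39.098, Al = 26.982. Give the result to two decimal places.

First mineral: 53.964 g Al in 495.946 g formula = 10.88 wt% Al.
Second mineral: 80.946 g Al in 414.198 g formula = 19.54 wt% Al.
10.88% − 19.54% gives a difference of -8.66 percentage points.

-8.66 percentage points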